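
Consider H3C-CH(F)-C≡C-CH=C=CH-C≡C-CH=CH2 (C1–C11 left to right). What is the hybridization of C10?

C10 carries 3 σ bonds, plus one π bond, giving a steric number of 3, so it is sp2.

sp2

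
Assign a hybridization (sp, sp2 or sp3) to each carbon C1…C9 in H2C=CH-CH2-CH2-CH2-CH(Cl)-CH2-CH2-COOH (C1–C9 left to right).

C1 sp2, C2 sp2, C3 sp3, C4 sp3, C5 sp3, C6 sp3, C7 sp3, C8 sp3, C9 sp2

C1 has 3 σ bonds, plus one π bond: steric number 3 → sp2.
C2: 3 σ bonds, plus one π bond — 3 electron domains, sp2.
C3 is sp3: 4 σ bonds, 4 electron-density regions.
C4 carries 4 σ bonds, giving a steric number of 4, so it is sp3.
C5 has 4 σ bonds: steric number 4 → sp3.
C6 carries 4 σ bonds, giving a steric number of 4, so it is sp3.
C7 — 4 σ bonds. Steric number 4, so sp3.
C8 carries 4 σ bonds, giving a steric number of 4, so it is sp3.
C9 has 3 σ bonds, plus one π bond: steric number 3 → sp2.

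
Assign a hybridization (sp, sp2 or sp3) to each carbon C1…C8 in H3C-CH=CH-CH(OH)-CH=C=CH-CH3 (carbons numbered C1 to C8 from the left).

C1 carries 4 σ bonds, giving a steric number of 4, so it is sp3.
C2 has 3 σ bonds, plus one π bond: steric number 3 → sp2.
C3 is sp2: 3 σ bonds, plus one π bond, 3 electron-density regions.
C4 carries 4 σ bonds, giving a steric number of 4, so it is sp3.
C5: 3 σ bonds, plus one π bond; 3 regions of electron density → sp2.
C6 (2 σ bonds, plus two π bonds) has steric number 2: sp.
C7 (3 σ bonds, plus one π bond) has steric number 3: sp2.
C8 is sp3: 4 σ bonds, 4 electron-density regions.

C1 sp3, C2 sp2, C3 sp2, C4 sp3, C5 sp2, C6 sp, C7 sp2, C8 sp3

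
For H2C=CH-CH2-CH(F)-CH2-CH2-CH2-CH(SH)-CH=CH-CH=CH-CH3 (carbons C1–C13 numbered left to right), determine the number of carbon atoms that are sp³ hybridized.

C1: sp2
C2: sp2
C3: sp3 ✓
C4: sp3 ✓
C5: sp3 ✓
C6: sp3 ✓
C7: sp3 ✓
C8: sp3 ✓
C9: sp2
C10: sp2
C11: sp2
C12: sp2
C13: sp3 ✓
C3, C4, C5, C6, C7, C8, C13 → 7 sp3 carbons.

7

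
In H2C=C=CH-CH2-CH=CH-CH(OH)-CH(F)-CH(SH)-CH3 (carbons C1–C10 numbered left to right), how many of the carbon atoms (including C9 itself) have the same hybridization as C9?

5

C9 is sp3 (only σ bonds).
C1: sp2
C2: sp
C3: sp2
C4: sp3 ✓
C5: sp2
C6: sp2
C7: sp3 ✓
C8: sp3 ✓
C9: sp3 ✓
C10: sp3 ✓
5 carbons are sp3.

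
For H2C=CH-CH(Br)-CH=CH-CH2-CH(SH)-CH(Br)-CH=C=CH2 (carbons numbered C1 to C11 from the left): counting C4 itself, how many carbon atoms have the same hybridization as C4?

6

C4 is sp2 (one π bond).
C1: sp2 ✓
C2: sp2 ✓
C3: sp3
C4: sp2 ✓
C5: sp2 ✓
C6: sp3
C7: sp3
C8: sp3
C9: sp2 ✓
C10: sp
C11: sp2 ✓
6 carbons are sp2.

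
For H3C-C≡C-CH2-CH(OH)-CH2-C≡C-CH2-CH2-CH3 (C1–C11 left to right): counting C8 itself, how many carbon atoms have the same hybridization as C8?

C8 is sp (two π bonds).
C1: sp3
C2: sp ✓
C3: sp ✓
C4: sp3
C5: sp3
C6: sp3
C7: sp ✓
C8: sp ✓
C9: sp3
C10: sp3
C11: sp3
4 carbons are sp.

4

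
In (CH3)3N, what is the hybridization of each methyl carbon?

Each methyl carbon: 4 σ bonds; 4 regions of electron density → sp3.

sp³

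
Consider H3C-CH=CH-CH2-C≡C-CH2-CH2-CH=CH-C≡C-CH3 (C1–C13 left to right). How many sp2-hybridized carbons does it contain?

C1: sp3
C2: sp2 ✓
C3: sp2 ✓
C4: sp3
C5: sp
C6: sp
C7: sp3
C8: sp3
C9: sp2 ✓
C10: sp2 ✓
C11: sp
C12: sp
C13: sp3
C2, C3, C9, C10 → 4 sp2 carbons.

4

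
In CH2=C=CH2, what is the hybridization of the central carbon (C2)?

sp

Two σ bonds and two π bonds (one to each neighbour) → sp.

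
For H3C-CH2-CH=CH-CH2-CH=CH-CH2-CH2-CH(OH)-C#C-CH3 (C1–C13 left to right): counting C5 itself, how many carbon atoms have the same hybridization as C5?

C5 is sp3 (only σ bonds).
C1: sp3 ✓
C2: sp3 ✓
C3: sp2
C4: sp2
C5: sp3 ✓
C6: sp2
C7: sp2
C8: sp3 ✓
C9: sp3 ✓
C10: sp3 ✓
C11: sp
C12: sp
C13: sp3 ✓
7 carbons are sp3.

7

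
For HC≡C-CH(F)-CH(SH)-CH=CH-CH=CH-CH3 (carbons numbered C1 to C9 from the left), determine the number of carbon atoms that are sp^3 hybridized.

C1: sp
C2: sp
C3: sp3 ✓
C4: sp3 ✓
C5: sp2
C6: sp2
C7: sp2
C8: sp2
C9: sp3 ✓
C3, C4, C9 → 3 sp3 carbons.

3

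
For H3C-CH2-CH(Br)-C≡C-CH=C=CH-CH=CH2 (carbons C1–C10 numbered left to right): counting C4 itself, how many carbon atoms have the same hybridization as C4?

C4 is sp (two π bonds).
C1: sp3
C2: sp3
C3: sp3
C4: sp ✓
C5: sp ✓
C6: sp2
C7: sp ✓
C8: sp2
C9: sp2
C10: sp2
3 carbons are sp.

3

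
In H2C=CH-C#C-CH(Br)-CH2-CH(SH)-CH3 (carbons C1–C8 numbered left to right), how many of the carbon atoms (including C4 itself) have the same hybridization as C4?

C4 is sp (two π bonds).
C1: sp2
C2: sp2
C3: sp ✓
C4: sp ✓
C5: sp3
C6: sp3
C7: sp3
C8: sp3
2 carbons are sp.

2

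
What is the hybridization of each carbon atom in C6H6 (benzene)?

Every ring carbon has three σ bonds and contributes one p electron to the aromatic π system.

sp²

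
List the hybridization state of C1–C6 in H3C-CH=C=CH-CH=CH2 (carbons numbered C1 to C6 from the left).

C1 sp3, C2 sp2, C3 sp, C4 sp2, C5 sp2, C6 sp2

C1 carries 4 σ bonds, giving a steric number of 4, so it is sp3.
C2 carries 3 σ bonds, plus one π bond, giving a steric number of 3, so it is sp2.
C3 (2 σ bonds, plus two π bonds) has steric number 2: sp.
C4: 3 σ bonds, plus one π bond; 3 regions of electron density → sp2.
C5: 3 σ bonds, plus one π bond — 3 electron domains, sp2.
C6 is sp2: 3 σ bonds, plus one π bond, 3 electron-density regions.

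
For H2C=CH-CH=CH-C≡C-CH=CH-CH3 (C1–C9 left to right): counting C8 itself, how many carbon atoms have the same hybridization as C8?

C8 is sp2 (one π bond).
C1: sp2 ✓
C2: sp2 ✓
C3: sp2 ✓
C4: sp2 ✓
C5: sp
C6: sp
C7: sp2 ✓
C8: sp2 ✓
C9: sp3
6 carbons are sp2.

6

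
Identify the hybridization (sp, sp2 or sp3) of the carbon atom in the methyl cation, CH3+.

Three σ bonds to H, empty p orbital → sp2, trigonal planar.

sp^2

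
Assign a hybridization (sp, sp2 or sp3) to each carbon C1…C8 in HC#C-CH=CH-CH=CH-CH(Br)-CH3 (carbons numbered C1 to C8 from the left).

C1 sp, C2 sp, C3 sp2, C4 sp2, C5 sp2, C6 sp2, C7 sp3, C8 sp3

C1 is sp: 2 σ bonds, plus two π bonds, 2 electron-density regions.
C2 (2 σ bonds, plus two π bonds) has steric number 2: sp.
C3 (3 σ bonds, plus one π bond) has steric number 3: sp2.
C4 — 3 σ bonds, plus one π bond. Steric number 3, so sp2.
C5 carries 3 σ bonds, plus one π bond, giving a steric number of 3, so it is sp2.
C6 (3 σ bonds, plus one π bond) has steric number 3: sp2.
C7 carries 4 σ bonds, giving a steric number of 4, so it is sp3.
C8 is sp3: 4 σ bonds, 4 electron-density regions.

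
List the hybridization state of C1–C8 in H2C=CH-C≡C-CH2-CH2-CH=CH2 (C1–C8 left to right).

C1 — 3 σ bonds, plus one π bond. Steric number 3, so sp2.
C2: 3 σ bonds, plus one π bond; 3 regions of electron density → sp2.
C3: 2 σ bonds, plus two π bonds; 2 regions of electron density → sp.
C4 carries 2 σ bonds, plus two π bonds, giving a steric number of 2, so it is sp.
C5: 4 σ bonds — 4 electron domains, sp3.
C6 has 4 σ bonds: steric number 4 → sp3.
C7 — 3 σ bonds, plus one π bond. Steric number 3, so sp2.
C8 is sp2: 3 σ bonds, plus one π bond, 3 electron-density regions.

C1 sp2, C2 sp2, C3 sp, C4 sp, C5 sp3, C6 sp3, C7 sp2, C8 sp2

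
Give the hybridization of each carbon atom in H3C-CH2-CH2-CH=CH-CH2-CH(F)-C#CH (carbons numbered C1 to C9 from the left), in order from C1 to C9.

C1 carries 4 σ bonds, giving a steric number of 4, so it is sp3.
C2: 4 σ bonds — 4 electron domains, sp3.
C3 — 4 σ bonds. Steric number 4, so sp3.
C4 (3 σ bonds, plus one π bond) has steric number 3: sp2.
C5 is sp2: 3 σ bonds, plus one π bond, 3 electron-density regions.
C6 — 4 σ bonds. Steric number 4, so sp3.
C7 (4 σ bonds) has steric number 4: sp3.
C8: 2 σ bonds, plus two π bonds — 2 electron domains, sp.
C9 (2 σ bonds, plus two π bonds) has steric number 2: sp.

C1 sp3, C2 sp3, C3 sp3, C4 sp2, C5 sp2, C6 sp3, C7 sp3, C8 sp, C9 sp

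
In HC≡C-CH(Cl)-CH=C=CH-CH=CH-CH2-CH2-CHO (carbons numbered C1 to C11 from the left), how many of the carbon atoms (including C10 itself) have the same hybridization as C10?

3

C10 is sp3 (only σ bonds).
C1: sp
C2: sp
C3: sp3 ✓
C4: sp2
C5: sp
C6: sp2
C7: sp2
C8: sp2
C9: sp3 ✓
C10: sp3 ✓
C11: sp2
3 carbons are sp3.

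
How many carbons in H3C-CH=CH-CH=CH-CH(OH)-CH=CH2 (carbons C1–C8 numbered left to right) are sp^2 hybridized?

C1: sp3
C2: sp2 ✓
C3: sp2 ✓
C4: sp2 ✓
C5: sp2 ✓
C6: sp3
C7: sp2 ✓
C8: sp2 ✓
C2, C3, C4, C5, C7, C8 → 6 sp2 carbons.

6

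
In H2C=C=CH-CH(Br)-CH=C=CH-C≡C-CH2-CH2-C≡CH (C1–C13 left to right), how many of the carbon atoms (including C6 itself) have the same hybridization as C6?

6

C6 is sp (two π bonds).
C1: sp2
C2: sp ✓
C3: sp2
C4: sp3
C5: sp2
C6: sp ✓
C7: sp2
C8: sp ✓
C9: sp ✓
C10: sp3
C11: sp3
C12: sp ✓
C13: sp ✓
6 carbons are sp.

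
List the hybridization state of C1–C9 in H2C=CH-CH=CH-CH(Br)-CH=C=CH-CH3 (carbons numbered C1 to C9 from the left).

C1 sp2, C2 sp2, C3 sp2, C4 sp2, C5 sp3, C6 sp2, C7 sp, C8 sp2, C9 sp3

C1: 3 σ bonds, plus one π bond; 3 regions of electron density → sp2.
C2: 3 σ bonds, plus one π bond — 3 electron domains, sp2.
C3 carries 3 σ bonds, plus one π bond, giving a steric number of 3, so it is sp2.
C4 has 3 σ bonds, plus one π bond: steric number 3 → sp2.
C5 (4 σ bonds) has steric number 4: sp3.
C6 is sp2: 3 σ bonds, plus one π bond, 3 electron-density regions.
C7 (2 σ bonds, plus two π bonds) has steric number 2: sp.
C8 is sp2: 3 σ bonds, plus one π bond, 3 electron-density regions.
C9 has 4 σ bonds: steric number 4 → sp3.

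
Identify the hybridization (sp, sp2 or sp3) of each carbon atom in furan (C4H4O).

Each carbon atom carries 3 σ bonds, plus one π bond, giving a steric number of 3, so it is sp2.

sp²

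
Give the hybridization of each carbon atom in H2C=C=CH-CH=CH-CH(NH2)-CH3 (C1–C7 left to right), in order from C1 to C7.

C1: 3 σ bonds, plus one π bond — 3 electron domains, sp2.
C2: 2 σ bonds, plus two π bonds — 2 electron domains, sp.
C3 is sp2: 3 σ bonds, plus one π bond, 3 electron-density regions.
C4 (3 σ bonds, plus one π bond) has steric number 3: sp2.
C5: 3 σ bonds, plus one π bond; 3 regions of electron density → sp2.
C6 has 4 σ bonds: steric number 4 → sp3.
C7 (4 σ bonds) has steric number 4: sp3.

C1 sp2, C2 sp, C3 sp2, C4 sp2, C5 sp2, C6 sp3, C7 sp3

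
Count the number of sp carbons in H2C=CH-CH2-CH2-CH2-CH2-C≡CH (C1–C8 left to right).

C1: sp2
C2: sp2
C3: sp3
C4: sp3
C5: sp3
C6: sp3
C7: sp ✓
C8: sp ✓
C7, C8 → 2 sp carbons.

2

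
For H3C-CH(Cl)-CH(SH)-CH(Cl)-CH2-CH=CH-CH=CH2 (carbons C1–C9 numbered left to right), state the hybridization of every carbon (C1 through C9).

C1 carries 4 σ bonds, giving a steric number of 4, so it is sp3.
C2: 4 σ bonds — 4 electron domains, sp3.
C3 (4 σ bonds) has steric number 4: sp3.
C4: 4 σ bonds — 4 electron domains, sp3.
C5 is sp3: 4 σ bonds, 4 electron-density regions.
C6 is sp2: 3 σ bonds, plus one π bond, 3 electron-density regions.
C7: 3 σ bonds, plus one π bond — 3 electron domains, sp2.
C8 has 3 σ bonds, plus one π bond: steric number 3 → sp2.
C9: 3 σ bonds, plus one π bond — 3 electron domains, sp2.

C1 sp3, C2 sp3, C3 sp3, C4 sp3, C5 sp3, C6 sp2, C7 sp2, C8 sp2, C9 sp2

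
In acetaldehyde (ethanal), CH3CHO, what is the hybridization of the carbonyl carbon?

The carbonyl carbon: 3 σ bonds, plus one π bond; 3 regions of electron density → sp2.

sp²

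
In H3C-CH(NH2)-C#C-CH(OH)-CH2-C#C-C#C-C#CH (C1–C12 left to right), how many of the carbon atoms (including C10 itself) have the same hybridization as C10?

C10 is sp (two π bonds).
C1: sp3
C2: sp3
C3: sp ✓
C4: sp ✓
C5: sp3
C6: sp3
C7: sp ✓
C8: sp ✓
C9: sp ✓
C10: sp ✓
C11: sp ✓
C12: sp ✓
8 carbons are sp.

8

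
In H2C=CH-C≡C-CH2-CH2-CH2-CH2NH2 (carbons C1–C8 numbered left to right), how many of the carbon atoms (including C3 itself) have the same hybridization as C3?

C3 is sp (two π bonds).
C1: sp2
C2: sp2
C3: sp ✓
C4: sp ✓
C5: sp3
C6: sp3
C7: sp3
C8: sp3
2 carbons are sp.

2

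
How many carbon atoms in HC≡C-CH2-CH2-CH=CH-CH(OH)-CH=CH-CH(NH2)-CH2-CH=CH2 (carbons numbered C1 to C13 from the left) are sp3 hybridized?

5

C1: sp
C2: sp
C3: sp3 ✓
C4: sp3 ✓
C5: sp2
C6: sp2
C7: sp3 ✓
C8: sp2
C9: sp2
C10: sp3 ✓
C11: sp3 ✓
C12: sp2
C13: sp2
C3, C4, C7, C10, C11 → 5 sp3 carbons.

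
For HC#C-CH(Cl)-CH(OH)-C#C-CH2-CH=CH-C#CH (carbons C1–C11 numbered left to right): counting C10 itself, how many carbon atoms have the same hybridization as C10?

C10 is sp (two π bonds).
C1: sp ✓
C2: sp ✓
C3: sp3
C4: sp3
C5: sp ✓
C6: sp ✓
C7: sp3
C8: sp2
C9: sp2
C10: sp ✓
C11: sp ✓
6 carbons are sp.

6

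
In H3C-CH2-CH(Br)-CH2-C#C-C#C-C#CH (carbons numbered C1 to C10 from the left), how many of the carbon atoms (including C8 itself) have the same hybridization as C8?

C8 is sp (two π bonds).
C1: sp3
C2: sp3
C3: sp3
C4: sp3
C5: sp ✓
C6: sp ✓
C7: sp ✓
C8: sp ✓
C9: sp ✓
C10: sp ✓
6 carbons are sp.

6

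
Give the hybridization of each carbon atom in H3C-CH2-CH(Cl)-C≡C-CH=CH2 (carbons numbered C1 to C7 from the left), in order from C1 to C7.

C1 has 4 σ bonds: steric number 4 → sp3.
C2 is sp3: 4 σ bonds, 4 electron-density regions.
C3 carries 4 σ bonds, giving a steric number of 4, so it is sp3.
C4 is sp: 2 σ bonds, plus two π bonds, 2 electron-density regions.
C5 — 2 σ bonds, plus two π bonds. Steric number 2, so sp.
C6 has 3 σ bonds, plus one π bond: steric number 3 → sp2.
C7 carries 3 σ bonds, plus one π bond, giving a steric number of 3, so it is sp2.

C1 sp3, C2 sp3, C3 sp3, C4 sp, C5 sp, C6 sp2, C7 sp2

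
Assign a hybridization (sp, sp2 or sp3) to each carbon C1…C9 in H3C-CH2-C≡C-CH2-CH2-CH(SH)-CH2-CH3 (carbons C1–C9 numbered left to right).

C1 has 4 σ bonds: steric number 4 → sp3.
C2 — 4 σ bonds. Steric number 4, so sp3.
C3 is sp: 2 σ bonds, plus two π bonds, 2 electron-density regions.
C4 has 2 σ bonds, plus two π bonds: steric number 2 → sp.
C5 (4 σ bonds) has steric number 4: sp3.
C6: 4 σ bonds; 4 regions of electron density → sp3.
C7: 4 σ bonds — 4 electron domains, sp3.
C8 has 4 σ bonds: steric number 4 → sp3.
C9 (4 σ bonds) has steric number 4: sp3.

C1 sp3, C2 sp3, C3 sp, C4 sp, C5 sp3, C6 sp3, C7 sp3, C8 sp3, C9 sp3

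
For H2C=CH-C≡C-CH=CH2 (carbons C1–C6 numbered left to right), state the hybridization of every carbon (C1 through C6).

C1 carries 3 σ bonds, plus one π bond, giving a steric number of 3, so it is sp2.
C2 is sp2: 3 σ bonds, plus one π bond, 3 electron-density regions.
C3 carries 2 σ bonds, plus two π bonds, giving a steric number of 2, so it is sp.
C4: 2 σ bonds, plus two π bonds — 2 electron domains, sp.
C5: 3 σ bonds, plus one π bond — 3 electron domains, sp2.
C6: 3 σ bonds, plus one π bond — 3 electron domains, sp2.

C1 sp2, C2 sp2, C3 sp, C4 sp, C5 sp2, C6 sp2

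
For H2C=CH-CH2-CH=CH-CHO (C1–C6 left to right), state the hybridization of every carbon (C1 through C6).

C1: 3 σ bonds, plus one π bond — 3 electron domains, sp2.
C2 — 3 σ bonds, plus one π bond. Steric number 3, so sp2.
C3 is sp3: 4 σ bonds, 4 electron-density regions.
C4 is sp2: 3 σ bonds, plus one π bond, 3 electron-density regions.
C5 carries 3 σ bonds, plus one π bond, giving a steric number of 3, so it is sp2.
C6 is sp2: 3 σ bonds, plus one π bond, 3 electron-density regions.

C1 sp2, C2 sp2, C3 sp3, C4 sp2, C5 sp2, C6 sp2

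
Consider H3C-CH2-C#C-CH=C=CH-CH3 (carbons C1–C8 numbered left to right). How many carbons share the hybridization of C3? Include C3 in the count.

C3 is sp (two π bonds).
C1: sp3
C2: sp3
C3: sp ✓
C4: sp ✓
C5: sp2
C6: sp ✓
C7: sp2
C8: sp3
3 carbons are sp.

3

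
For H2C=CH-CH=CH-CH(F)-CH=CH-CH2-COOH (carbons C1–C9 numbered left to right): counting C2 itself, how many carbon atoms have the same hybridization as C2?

C2 is sp2 (one π bond).
C1: sp2 ✓
C2: sp2 ✓
C3: sp2 ✓
C4: sp2 ✓
C5: sp3
C6: sp2 ✓
C7: sp2 ✓
C8: sp3
C9: sp2 ✓
7 carbons are sp2.

7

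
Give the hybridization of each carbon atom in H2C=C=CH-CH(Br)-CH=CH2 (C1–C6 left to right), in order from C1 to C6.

C1 sp2, C2 sp, C3 sp2, C4 sp3, C5 sp2, C6 sp2

C1: 3 σ bonds, plus one π bond — 3 electron domains, sp2.
C2 is sp: 2 σ bonds, plus two π bonds, 2 electron-density regions.
C3 is sp2: 3 σ bonds, plus one π bond, 3 electron-density regions.
C4 — 4 σ bonds. Steric number 4, so sp3.
C5: 3 σ bonds, plus one π bond; 3 regions of electron density → sp2.
C6 has 3 σ bonds, plus one π bond: steric number 3 → sp2.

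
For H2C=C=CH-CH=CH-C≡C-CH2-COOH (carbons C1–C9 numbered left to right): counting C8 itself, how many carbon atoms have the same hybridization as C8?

C8 is sp3 (only σ bonds).
C1: sp2
C2: sp
C3: sp2
C4: sp2
C5: sp2
C6: sp
C7: sp
C8: sp3 ✓
C9: sp2
1 carbon is sp3.

1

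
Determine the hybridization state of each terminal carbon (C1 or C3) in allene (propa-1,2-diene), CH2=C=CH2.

sp2

Each terminal carbon (C1 or C3) (3 σ bonds, plus one π bond) has steric number 3: sp2.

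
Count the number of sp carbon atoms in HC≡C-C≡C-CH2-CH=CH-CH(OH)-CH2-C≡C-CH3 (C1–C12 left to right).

C1: sp ✓
C2: sp ✓
C3: sp ✓
C4: sp ✓
C5: sp3
C6: sp2
C7: sp2
C8: sp3
C9: sp3
C10: sp ✓
C11: sp ✓
C12: sp3
C1, C2, C3, C4, C10, C11 → 6 sp carbons.

6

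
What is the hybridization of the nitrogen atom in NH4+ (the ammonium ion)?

sp³

Four σ bonds, no lone pair → sp3, tetrahedral.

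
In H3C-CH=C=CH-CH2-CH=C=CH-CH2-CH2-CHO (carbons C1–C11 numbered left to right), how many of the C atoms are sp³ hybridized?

4

C1: sp3 ✓
C2: sp2
C3: sp
C4: sp2
C5: sp3 ✓
C6: sp2
C7: sp
C8: sp2
C9: sp3 ✓
C10: sp3 ✓
C11: sp2
C1, C5, C9, C10 → 4 sp3 carbons.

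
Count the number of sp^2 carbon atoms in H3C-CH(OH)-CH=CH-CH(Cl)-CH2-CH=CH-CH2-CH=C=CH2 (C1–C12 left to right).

6

C1: sp3
C2: sp3
C3: sp2 ✓
C4: sp2 ✓
C5: sp3
C6: sp3
C7: sp2 ✓
C8: sp2 ✓
C9: sp3
C10: sp2 ✓
C11: sp
C12: sp2 ✓
C3, C4, C7, C8, C10, C12 → 6 sp2 carbons.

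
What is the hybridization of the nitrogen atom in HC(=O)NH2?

Amide resonance delocalises the N lone pair; N is planar sp2.

sp²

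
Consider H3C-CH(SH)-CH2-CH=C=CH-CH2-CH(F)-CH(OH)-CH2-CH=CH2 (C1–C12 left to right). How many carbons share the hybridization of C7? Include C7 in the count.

C7 is sp3 (only σ bonds).
C1: sp3 ✓
C2: sp3 ✓
C3: sp3 ✓
C4: sp2
C5: sp
C6: sp2
C7: sp3 ✓
C8: sp3 ✓
C9: sp3 ✓
C10: sp3 ✓
C11: sp2
C12: sp2
7 carbons are sp3.

7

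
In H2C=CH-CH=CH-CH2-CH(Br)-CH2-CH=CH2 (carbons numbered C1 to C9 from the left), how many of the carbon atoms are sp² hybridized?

C1: sp2 ✓
C2: sp2 ✓
C3: sp2 ✓
C4: sp2 ✓
C5: sp3
C6: sp3
C7: sp3
C8: sp2 ✓
C9: sp2 ✓
C1, C2, C3, C4, C8, C9 → 6 sp2 carbons.

6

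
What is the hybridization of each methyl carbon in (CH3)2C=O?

Each methyl carbon carries 4 σ bonds, giving a steric number of 4, so it is sp3.

sp3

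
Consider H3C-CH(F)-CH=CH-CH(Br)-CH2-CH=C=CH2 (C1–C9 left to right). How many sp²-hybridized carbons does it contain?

4

C1: sp3
C2: sp3
C3: sp2 ✓
C4: sp2 ✓
C5: sp3
C6: sp3
C7: sp2 ✓
C8: sp
C9: sp2 ✓
C3, C4, C7, C9 → 4 sp2 carbons.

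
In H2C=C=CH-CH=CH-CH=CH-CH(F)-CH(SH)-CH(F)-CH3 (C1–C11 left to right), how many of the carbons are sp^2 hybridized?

C1: sp2 ✓
C2: sp
C3: sp2 ✓
C4: sp2 ✓
C5: sp2 ✓
C6: sp2 ✓
C7: sp2 ✓
C8: sp3
C9: sp3
C10: sp3
C11: sp3
C1, C3, C4, C5, C6, C7 → 6 sp2 carbons.

6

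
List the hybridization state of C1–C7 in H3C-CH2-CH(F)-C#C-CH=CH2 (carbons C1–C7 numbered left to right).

C1 sp3, C2 sp3, C3 sp3, C4 sp, C5 sp, C6 sp2, C7 sp2

C1 (4 σ bonds) has steric number 4: sp3.
C2 has 4 σ bonds: steric number 4 → sp3.
C3 is sp3: 4 σ bonds, 4 electron-density regions.
C4 has 2 σ bonds, plus two π bonds: steric number 2 → sp.
C5: 2 σ bonds, plus two π bonds; 2 regions of electron density → sp.
C6 is sp2: 3 σ bonds, plus one π bond, 3 electron-density regions.
C7 carries 3 σ bonds, plus one π bond, giving a steric number of 3, so it is sp2.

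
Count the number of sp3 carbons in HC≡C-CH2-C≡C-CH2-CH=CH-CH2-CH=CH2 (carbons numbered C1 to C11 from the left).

3

C1: sp
C2: sp
C3: sp3 ✓
C4: sp
C5: sp
C6: sp3 ✓
C7: sp2
C8: sp2
C9: sp3 ✓
C10: sp2
C11: sp2
C3, C6, C9 → 3 sp3 carbons.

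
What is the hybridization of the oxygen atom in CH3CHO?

The oxygen atom has 1 σ bond and 2 lone pairs, plus one π bond: steric number 3 → sp2.

sp2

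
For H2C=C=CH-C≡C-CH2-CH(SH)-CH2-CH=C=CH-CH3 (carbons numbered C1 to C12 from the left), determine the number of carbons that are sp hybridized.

4

C1: sp2
C2: sp ✓
C3: sp2
C4: sp ✓
C5: sp ✓
C6: sp3
C7: sp3
C8: sp3
C9: sp2
C10: sp ✓
C11: sp2
C12: sp3
C2, C4, C5, C10 → 4 sp carbons.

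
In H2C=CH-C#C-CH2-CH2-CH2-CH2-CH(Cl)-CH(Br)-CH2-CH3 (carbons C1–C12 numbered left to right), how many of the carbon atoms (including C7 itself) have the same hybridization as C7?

C7 is sp3 (only σ bonds).
C1: sp2
C2: sp2
C3: sp
C4: sp
C5: sp3 ✓
C6: sp3 ✓
C7: sp3 ✓
C8: sp3 ✓
C9: sp3 ✓
C10: sp3 ✓
C11: sp3 ✓
C12: sp3 ✓
8 carbons are sp3.

8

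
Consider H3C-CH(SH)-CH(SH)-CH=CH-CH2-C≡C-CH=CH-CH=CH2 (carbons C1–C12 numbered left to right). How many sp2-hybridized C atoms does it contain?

C1: sp3
C2: sp3
C3: sp3
C4: sp2 ✓
C5: sp2 ✓
C6: sp3
C7: sp
C8: sp
C9: sp2 ✓
C10: sp2 ✓
C11: sp2 ✓
C12: sp2 ✓
C4, C5, C9, C10, C11, C12 → 6 sp2 carbons.

6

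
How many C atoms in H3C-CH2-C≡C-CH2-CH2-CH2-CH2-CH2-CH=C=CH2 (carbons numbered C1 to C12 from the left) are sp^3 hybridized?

7

C1: sp3 ✓
C2: sp3 ✓
C3: sp
C4: sp
C5: sp3 ✓
C6: sp3 ✓
C7: sp3 ✓
C8: sp3 ✓
C9: sp3 ✓
C10: sp2
C11: sp
C12: sp2
C1, C2, C5, C6, C7, C8, C9 → 7 sp3 carbons.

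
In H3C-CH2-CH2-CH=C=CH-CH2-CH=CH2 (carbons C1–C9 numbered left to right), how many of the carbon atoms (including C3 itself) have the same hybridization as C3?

C3 is sp3 (only σ bonds).
C1: sp3 ✓
C2: sp3 ✓
C3: sp3 ✓
C4: sp2
C5: sp
C6: sp2
C7: sp3 ✓
C8: sp2
C9: sp2
4 carbons are sp3.

4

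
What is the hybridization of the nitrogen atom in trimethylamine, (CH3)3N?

The nitrogen atom has 3 σ bonds and 1 lone pair: steric number 4 → sp3.

sp³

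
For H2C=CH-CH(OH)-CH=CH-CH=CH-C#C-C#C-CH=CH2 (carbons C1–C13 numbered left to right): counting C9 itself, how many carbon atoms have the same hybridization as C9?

4

C9 is sp (two π bonds).
C1: sp2
C2: sp2
C3: sp3
C4: sp2
C5: sp2
C6: sp2
C7: sp2
C8: sp ✓
C9: sp ✓
C10: sp ✓
C11: sp ✓
C12: sp2
C13: sp2
4 carbons are sp.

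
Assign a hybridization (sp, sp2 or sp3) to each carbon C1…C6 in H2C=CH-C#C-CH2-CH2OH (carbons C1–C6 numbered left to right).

C1 sp2, C2 sp2, C3 sp, C4 sp, C5 sp3, C6 sp3

C1 (3 σ bonds, plus one π bond) has steric number 3: sp2.
C2: 3 σ bonds, plus one π bond — 3 electron domains, sp2.
C3 is sp: 2 σ bonds, plus two π bonds, 2 electron-density regions.
C4 carries 2 σ bonds, plus two π bonds, giving a steric number of 2, so it is sp.
C5 has 4 σ bonds: steric number 4 → sp3.
C6 — 4 σ bonds. Steric number 4, so sp3.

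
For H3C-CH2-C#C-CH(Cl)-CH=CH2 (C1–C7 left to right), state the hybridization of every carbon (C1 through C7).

C1 sp3, C2 sp3, C3 sp, C4 sp, C5 sp3, C6 sp2, C7 sp2

C1 (4 σ bonds) has steric number 4: sp3.
C2 (4 σ bonds) has steric number 4: sp3.
C3 has 2 σ bonds, plus two π bonds: steric number 2 → sp.
C4: 2 σ bonds, plus two π bonds — 2 electron domains, sp.
C5 — 4 σ bonds. Steric number 4, so sp3.
C6 — 3 σ bonds, plus one π bond. Steric number 3, so sp2.
C7: 3 σ bonds, plus one π bond; 3 regions of electron density → sp2.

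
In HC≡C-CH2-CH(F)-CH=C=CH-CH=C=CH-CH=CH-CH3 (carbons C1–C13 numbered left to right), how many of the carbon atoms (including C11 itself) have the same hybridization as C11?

C11 is sp2 (one π bond).
C1: sp
C2: sp
C3: sp3
C4: sp3
C5: sp2 ✓
C6: sp
C7: sp2 ✓
C8: sp2 ✓
C9: sp
C10: sp2 ✓
C11: sp2 ✓
C12: sp2 ✓
C13: sp3
6 carbons are sp2.

6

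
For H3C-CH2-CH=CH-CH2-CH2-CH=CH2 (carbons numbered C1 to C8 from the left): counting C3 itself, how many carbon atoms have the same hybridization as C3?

4

C3 is sp2 (one π bond).
C1: sp3
C2: sp3
C3: sp2 ✓
C4: sp2 ✓
C5: sp3
C6: sp3
C7: sp2 ✓
C8: sp2 ✓
4 carbons are sp2.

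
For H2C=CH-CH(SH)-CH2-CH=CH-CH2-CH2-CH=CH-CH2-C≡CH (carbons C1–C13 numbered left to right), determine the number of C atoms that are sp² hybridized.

6

C1: sp2 ✓
C2: sp2 ✓
C3: sp3
C4: sp3
C5: sp2 ✓
C6: sp2 ✓
C7: sp3
C8: sp3
C9: sp2 ✓
C10: sp2 ✓
C11: sp3
C12: sp
C13: sp
C1, C2, C5, C6, C9, C10 → 6 sp2 carbons.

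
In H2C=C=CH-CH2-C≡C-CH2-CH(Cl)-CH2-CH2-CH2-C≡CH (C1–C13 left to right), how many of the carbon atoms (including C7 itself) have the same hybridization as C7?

C7 is sp3 (only σ bonds).
C1: sp2
C2: sp
C3: sp2
C4: sp3 ✓
C5: sp
C6: sp
C7: sp3 ✓
C8: sp3 ✓
C9: sp3 ✓
C10: sp3 ✓
C11: sp3 ✓
C12: sp
C13: sp
6 carbons are sp3.

6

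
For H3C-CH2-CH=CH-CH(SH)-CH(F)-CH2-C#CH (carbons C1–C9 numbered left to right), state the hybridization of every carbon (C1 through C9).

C1 carries 4 σ bonds, giving a steric number of 4, so it is sp3.
C2 — 4 σ bonds. Steric number 4, so sp3.
C3 has 3 σ bonds, plus one π bond: steric number 3 → sp2.
C4 has 3 σ bonds, plus one π bond: steric number 3 → sp2.
C5 (4 σ bonds) has steric number 4: sp3.
C6 carries 4 σ bonds, giving a steric number of 4, so it is sp3.
C7 (4 σ bonds) has steric number 4: sp3.
C8: 2 σ bonds, plus two π bonds — 2 electron domains, sp.
C9 carries 2 σ bonds, plus two π bonds, giving a steric number of 2, so it is sp.

C1 sp3, C2 sp3, C3 sp2, C4 sp2, C5 sp3, C6 sp3, C7 sp3, C8 sp, C9 sp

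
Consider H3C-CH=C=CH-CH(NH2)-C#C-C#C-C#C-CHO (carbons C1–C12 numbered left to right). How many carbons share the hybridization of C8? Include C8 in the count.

7

C8 is sp (two π bonds).
C1: sp3
C2: sp2
C3: sp ✓
C4: sp2
C5: sp3
C6: sp ✓
C7: sp ✓
C8: sp ✓
C9: sp ✓
C10: sp ✓
C11: sp ✓
C12: sp2
7 carbons are sp.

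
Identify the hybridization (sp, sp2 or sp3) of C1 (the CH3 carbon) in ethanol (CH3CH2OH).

sp^3

C1 (the CH3 carbon) carries 4 σ bonds, giving a steric number of 4, so it is sp3.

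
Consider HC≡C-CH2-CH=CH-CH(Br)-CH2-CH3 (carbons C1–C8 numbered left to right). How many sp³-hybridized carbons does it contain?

4

C1: sp
C2: sp
C3: sp3 ✓
C4: sp2
C5: sp2
C6: sp3 ✓
C7: sp3 ✓
C8: sp3 ✓
C3, C6, C7, C8 → 4 sp3 carbons.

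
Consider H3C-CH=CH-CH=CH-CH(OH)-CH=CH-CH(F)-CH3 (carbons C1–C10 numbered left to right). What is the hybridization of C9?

C9: 4 σ bonds — 4 electron domains, sp3.

sp3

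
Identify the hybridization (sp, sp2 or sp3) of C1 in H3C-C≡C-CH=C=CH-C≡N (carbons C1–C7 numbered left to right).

C1 has 4 σ bonds: steric number 4 → sp3.

sp³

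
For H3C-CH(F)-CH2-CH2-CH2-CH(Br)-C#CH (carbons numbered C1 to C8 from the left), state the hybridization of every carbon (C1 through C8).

C1 sp3, C2 sp3, C3 sp3, C4 sp3, C5 sp3, C6 sp3, C7 sp, C8 sp

C1: 4 σ bonds; 4 regions of electron density → sp3.
C2: 4 σ bonds; 4 regions of electron density → sp3.
C3 is sp3: 4 σ bonds, 4 electron-density regions.
C4 — 4 σ bonds. Steric number 4, so sp3.
C5 is sp3: 4 σ bonds, 4 electron-density regions.
C6: 4 σ bonds — 4 electron domains, sp3.
C7 — 2 σ bonds, plus two π bonds. Steric number 2, so sp.
C8 has 2 σ bonds, plus two π bonds: steric number 2 → sp.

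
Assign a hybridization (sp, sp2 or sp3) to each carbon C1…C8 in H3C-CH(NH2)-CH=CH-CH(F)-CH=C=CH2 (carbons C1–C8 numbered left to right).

C1 sp3, C2 sp3, C3 sp2, C4 sp2, C5 sp3, C6 sp2, C7 sp, C8 sp2

C1 (4 σ bonds) has steric number 4: sp3.
C2 carries 4 σ bonds, giving a steric number of 4, so it is sp3.
C3: 3 σ bonds, plus one π bond; 3 regions of electron density → sp2.
C4 has 3 σ bonds, plus one π bond: steric number 3 → sp2.
C5 is sp3: 4 σ bonds, 4 electron-density regions.
C6: 3 σ bonds, plus one π bond — 3 electron domains, sp2.
C7: 2 σ bonds, plus two π bonds — 2 electron domains, sp.
C8 (3 σ bonds, plus one π bond) has steric number 3: sp2.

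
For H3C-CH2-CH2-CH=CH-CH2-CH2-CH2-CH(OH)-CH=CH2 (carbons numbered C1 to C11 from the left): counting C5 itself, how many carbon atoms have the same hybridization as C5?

4

C5 is sp2 (one π bond).
C1: sp3
C2: sp3
C3: sp3
C4: sp2 ✓
C5: sp2 ✓
C6: sp3
C7: sp3
C8: sp3
C9: sp3
C10: sp2 ✓
C11: sp2 ✓
4 carbons are sp2.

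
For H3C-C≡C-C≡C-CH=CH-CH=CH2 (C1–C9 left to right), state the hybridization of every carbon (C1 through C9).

C1 is sp3: 4 σ bonds, 4 electron-density regions.
C2 is sp: 2 σ bonds, plus two π bonds, 2 electron-density regions.
C3 has 2 σ bonds, plus two π bonds: steric number 2 → sp.
C4 (2 σ bonds, plus two π bonds) has steric number 2: sp.
C5 carries 2 σ bonds, plus two π bonds, giving a steric number of 2, so it is sp.
C6 — 3 σ bonds, plus one π bond. Steric number 3, so sp2.
C7 (3 σ bonds, plus one π bond) has steric number 3: sp2.
C8 — 3 σ bonds, plus one π bond. Steric number 3, so sp2.
C9 — 3 σ bonds, plus one π bond. Steric number 3, so sp2.

C1 sp3, C2 sp, C3 sp, C4 sp, C5 sp, C6 sp2, C7 sp2, C8 sp2, C9 sp2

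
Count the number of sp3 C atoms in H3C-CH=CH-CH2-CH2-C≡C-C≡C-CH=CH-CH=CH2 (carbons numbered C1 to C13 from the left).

3

C1: sp3 ✓
C2: sp2
C3: sp2
C4: sp3 ✓
C5: sp3 ✓
C6: sp
C7: sp
C8: sp
C9: sp
C10: sp2
C11: sp2
C12: sp2
C13: sp2
C1, C4, C5 → 3 sp3 carbons.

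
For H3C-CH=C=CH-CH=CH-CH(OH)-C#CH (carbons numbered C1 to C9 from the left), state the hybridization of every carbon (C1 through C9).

C1 sp3, C2 sp2, C3 sp, C4 sp2, C5 sp2, C6 sp2, C7 sp3, C8 sp, C9 sp

C1 — 4 σ bonds. Steric number 4, so sp3.
C2 is sp2: 3 σ bonds, plus one π bond, 3 electron-density regions.
C3: 2 σ bonds, plus two π bonds — 2 electron domains, sp.
C4 (3 σ bonds, plus one π bond) has steric number 3: sp2.
C5 has 3 σ bonds, plus one π bond: steric number 3 → sp2.
C6 — 3 σ bonds, plus one π bond. Steric number 3, so sp2.
C7 carries 4 σ bonds, giving a steric number of 4, so it is sp3.
C8 — 2 σ bonds, plus two π bonds. Steric number 2, so sp.
C9: 2 σ bonds, plus two π bonds; 2 regions of electron density → sp.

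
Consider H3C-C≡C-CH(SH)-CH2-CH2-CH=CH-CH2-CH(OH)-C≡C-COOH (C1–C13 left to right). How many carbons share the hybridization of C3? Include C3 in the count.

4

C3 is sp (two π bonds).
C1: sp3
C2: sp ✓
C3: sp ✓
C4: sp3
C5: sp3
C6: sp3
C7: sp2
C8: sp2
C9: sp3
C10: sp3
C11: sp ✓
C12: sp ✓
C13: sp2
4 carbons are sp.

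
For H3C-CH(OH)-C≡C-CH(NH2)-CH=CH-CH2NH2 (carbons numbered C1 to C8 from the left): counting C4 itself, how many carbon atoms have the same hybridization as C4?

2

C4 is sp (two π bonds).
C1: sp3
C2: sp3
C3: sp ✓
C4: sp ✓
C5: sp3
C6: sp2
C7: sp2
C8: sp3
2 carbons are sp.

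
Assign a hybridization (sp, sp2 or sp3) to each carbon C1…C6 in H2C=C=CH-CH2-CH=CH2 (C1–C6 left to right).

C1 (3 σ bonds, plus one π bond) has steric number 3: sp2.
C2 has 2 σ bonds, plus two π bonds: steric number 2 → sp.
C3: 3 σ bonds, plus one π bond; 3 regions of electron density → sp2.
C4 — 4 σ bonds. Steric number 4, so sp3.
C5: 3 σ bonds, plus one π bond; 3 regions of electron density → sp2.
C6 is sp2: 3 σ bonds, plus one π bond, 3 electron-density regions.

C1 sp2, C2 sp, C3 sp2, C4 sp3, C5 sp2, C6 sp2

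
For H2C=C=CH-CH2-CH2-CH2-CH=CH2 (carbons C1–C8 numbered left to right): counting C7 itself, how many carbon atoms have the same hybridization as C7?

4

C7 is sp2 (one π bond).
C1: sp2 ✓
C2: sp
C3: sp2 ✓
C4: sp3
C5: sp3
C6: sp3
C7: sp2 ✓
C8: sp2 ✓
4 carbons are sp2.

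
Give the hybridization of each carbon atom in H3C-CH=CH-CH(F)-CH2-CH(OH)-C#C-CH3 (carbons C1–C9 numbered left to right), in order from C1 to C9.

C1 sp3, C2 sp2, C3 sp2, C4 sp3, C5 sp3, C6 sp3, C7 sp, C8 sp, C9 sp3

C1 — 4 σ bonds. Steric number 4, so sp3.
C2: 3 σ bonds, plus one π bond — 3 electron domains, sp2.
C3: 3 σ bonds, plus one π bond; 3 regions of electron density → sp2.
C4 — 4 σ bonds. Steric number 4, so sp3.
C5: 4 σ bonds; 4 regions of electron density → sp3.
C6 is sp3: 4 σ bonds, 4 electron-density regions.
C7 carries 2 σ bonds, plus two π bonds, giving a steric number of 2, so it is sp.
C8 carries 2 σ bonds, plus two π bonds, giving a steric number of 2, so it is sp.
C9 is sp3: 4 σ bonds, 4 electron-density regions.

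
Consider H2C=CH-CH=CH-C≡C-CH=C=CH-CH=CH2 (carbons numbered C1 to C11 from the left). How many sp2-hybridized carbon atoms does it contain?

C1: sp2 ✓
C2: sp2 ✓
C3: sp2 ✓
C4: sp2 ✓
C5: sp
C6: sp
C7: sp2 ✓
C8: sp
C9: sp2 ✓
C10: sp2 ✓
C11: sp2 ✓
C1, C2, C3, C4, C7, C9, C10, C11 → 8 sp2 carbons.

8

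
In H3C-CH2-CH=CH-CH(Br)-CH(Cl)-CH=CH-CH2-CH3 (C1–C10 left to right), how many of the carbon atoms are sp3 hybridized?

C1: sp3 ✓
C2: sp3 ✓
C3: sp2
C4: sp2
C5: sp3 ✓
C6: sp3 ✓
C7: sp2
C8: sp2
C9: sp3 ✓
C10: sp3 ✓
C1, C2, C5, C6, C9, C10 → 6 sp3 carbons.

6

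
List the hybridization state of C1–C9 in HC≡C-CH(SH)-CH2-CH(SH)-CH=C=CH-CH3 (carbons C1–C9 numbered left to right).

C1 has 2 σ bonds, plus two π bonds: steric number 2 → sp.
C2: 2 σ bonds, plus two π bonds; 2 regions of electron density → sp.
C3 is sp3: 4 σ bonds, 4 electron-density regions.
C4 is sp3: 4 σ bonds, 4 electron-density regions.
C5 (4 σ bonds) has steric number 4: sp3.
C6: 3 σ bonds, plus one π bond — 3 electron domains, sp2.
C7 carries 2 σ bonds, plus two π bonds, giving a steric number of 2, so it is sp.
C8: 3 σ bonds, plus one π bond — 3 electron domains, sp2.
C9 has 4 σ bonds: steric number 4 → sp3.

C1 sp, C2 sp, C3 sp3, C4 sp3, C5 sp3, C6 sp2, C7 sp, C8 sp2, C9 sp3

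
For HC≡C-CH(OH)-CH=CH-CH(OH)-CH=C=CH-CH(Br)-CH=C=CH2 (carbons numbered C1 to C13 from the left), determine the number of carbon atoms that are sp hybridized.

C1: sp ✓
C2: sp ✓
C3: sp3
C4: sp2
C5: sp2
C6: sp3
C7: sp2
C8: sp ✓
C9: sp2
C10: sp3
C11: sp2
C12: sp ✓
C13: sp2
C1, C2, C8, C12 → 4 sp carbons.

4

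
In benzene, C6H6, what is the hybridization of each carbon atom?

sp2

Every ring carbon has three σ bonds and contributes one p electron to the aromatic π system.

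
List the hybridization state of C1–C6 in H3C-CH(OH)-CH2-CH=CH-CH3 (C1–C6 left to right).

C1 carries 4 σ bonds, giving a steric number of 4, so it is sp3.
C2 has 4 σ bonds: steric number 4 → sp3.
C3 is sp3: 4 σ bonds, 4 electron-density regions.
C4 carries 3 σ bonds, plus one π bond, giving a steric number of 3, so it is sp2.
C5: 3 σ bonds, plus one π bond; 3 regions of electron density → sp2.
C6 has 4 σ bonds: steric number 4 → sp3.

C1 sp3, C2 sp3, C3 sp3, C4 sp2, C5 sp2, C6 sp3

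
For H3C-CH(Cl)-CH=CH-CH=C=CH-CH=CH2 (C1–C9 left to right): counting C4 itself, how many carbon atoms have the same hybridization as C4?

C4 is sp2 (one π bond).
C1: sp3
C2: sp3
C3: sp2 ✓
C4: sp2 ✓
C5: sp2 ✓
C6: sp
C7: sp2 ✓
C8: sp2 ✓
C9: sp2 ✓
6 carbons are sp2.

6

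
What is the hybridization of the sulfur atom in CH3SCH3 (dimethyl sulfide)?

sp³

The sulfur atom: 2 σ bonds and 2 lone pairs — 4 electron domains, sp3.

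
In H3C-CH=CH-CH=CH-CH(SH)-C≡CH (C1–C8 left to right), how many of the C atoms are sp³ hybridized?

2

C1: sp3 ✓
C2: sp2
C3: sp2
C4: sp2
C5: sp2
C6: sp3 ✓
C7: sp
C8: sp
C1, C6 → 2 sp3 carbons.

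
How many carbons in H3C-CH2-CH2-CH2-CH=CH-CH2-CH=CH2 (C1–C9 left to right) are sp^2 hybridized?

C1: sp3
C2: sp3
C3: sp3
C4: sp3
C5: sp2 ✓
C6: sp2 ✓
C7: sp3
C8: sp2 ✓
C9: sp2 ✓
C5, C6, C8, C9 → 4 sp2 carbons.

4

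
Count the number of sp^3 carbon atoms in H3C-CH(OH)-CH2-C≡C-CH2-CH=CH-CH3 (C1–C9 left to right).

C1: sp3 ✓
C2: sp3 ✓
C3: sp3 ✓
C4: sp
C5: sp
C6: sp3 ✓
C7: sp2
C8: sp2
C9: sp3 ✓
C1, C2, C3, C6, C9 → 5 sp3 carbons.

5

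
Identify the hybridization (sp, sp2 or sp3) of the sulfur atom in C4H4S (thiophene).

Analogous to furan: one S lone pair in the aromatic π system, S is sp2.

sp2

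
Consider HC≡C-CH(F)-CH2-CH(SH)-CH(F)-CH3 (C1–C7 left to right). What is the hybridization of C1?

C1: 2 σ bonds, plus two π bonds; 2 regions of electron density → sp.

sp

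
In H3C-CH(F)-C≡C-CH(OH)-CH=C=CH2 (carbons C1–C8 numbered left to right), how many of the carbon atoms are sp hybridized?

C1: sp3
C2: sp3
C3: sp ✓
C4: sp ✓
C5: sp3
C6: sp2
C7: sp ✓
C8: sp2
C3, C4, C7 → 3 sp carbons.

3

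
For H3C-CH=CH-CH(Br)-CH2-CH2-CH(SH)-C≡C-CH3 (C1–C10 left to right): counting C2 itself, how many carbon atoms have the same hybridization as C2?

2

C2 is sp2 (one π bond).
C1: sp3
C2: sp2 ✓
C3: sp2 ✓
C4: sp3
C5: sp3
C6: sp3
C7: sp3
C8: sp
C9: sp
C10: sp3
2 carbons are sp2.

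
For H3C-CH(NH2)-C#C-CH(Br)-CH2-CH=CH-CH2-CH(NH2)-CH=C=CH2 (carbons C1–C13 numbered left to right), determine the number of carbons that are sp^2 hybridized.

C1: sp3
C2: sp3
C3: sp
C4: sp
C5: sp3
C6: sp3
C7: sp2 ✓
C8: sp2 ✓
C9: sp3
C10: sp3
C11: sp2 ✓
C12: sp
C13: sp2 ✓
C7, C8, C11, C13 → 4 sp2 carbons.

4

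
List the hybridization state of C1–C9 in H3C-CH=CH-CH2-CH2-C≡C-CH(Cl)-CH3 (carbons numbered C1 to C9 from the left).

C1 sp3, C2 sp2, C3 sp2, C4 sp3, C5 sp3, C6 sp, C7 sp, C8 sp3, C9 sp3

C1: 4 σ bonds — 4 electron domains, sp3.
C2 — 3 σ bonds, plus one π bond. Steric number 3, so sp2.
C3 carries 3 σ bonds, plus one π bond, giving a steric number of 3, so it is sp2.
C4 — 4 σ bonds. Steric number 4, so sp3.
C5 is sp3: 4 σ bonds, 4 electron-density regions.
C6: 2 σ bonds, plus two π bonds — 2 electron domains, sp.
C7: 2 σ bonds, plus two π bonds — 2 electron domains, sp.
C8 has 4 σ bonds: steric number 4 → sp3.
C9: 4 σ bonds — 4 electron domains, sp3.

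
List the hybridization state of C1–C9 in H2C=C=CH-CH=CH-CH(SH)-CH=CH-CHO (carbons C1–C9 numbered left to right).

C1 is sp2: 3 σ bonds, plus one π bond, 3 electron-density regions.
C2: 2 σ bonds, plus two π bonds; 2 regions of electron density → sp.
C3 is sp2: 3 σ bonds, plus one π bond, 3 electron-density regions.
C4: 3 σ bonds, plus one π bond — 3 electron domains, sp2.
C5: 3 σ bonds, plus one π bond — 3 electron domains, sp2.
C6 — 4 σ bonds. Steric number 4, so sp3.
C7 is sp2: 3 σ bonds, plus one π bond, 3 electron-density regions.
C8 — 3 σ bonds, plus one π bond. Steric number 3, so sp2.
C9 — 3 σ bonds, plus one π bond. Steric number 3, so sp2.

C1 sp2, C2 sp, C3 sp2, C4 sp2, C5 sp2, C6 sp3, C7 sp2, C8 sp2, C9 sp2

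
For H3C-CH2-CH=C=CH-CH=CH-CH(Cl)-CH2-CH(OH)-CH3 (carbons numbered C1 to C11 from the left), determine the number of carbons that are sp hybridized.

1

C1: sp3
C2: sp3
C3: sp2
C4: sp ✓
C5: sp2
C6: sp2
C7: sp2
C8: sp3
C9: sp3
C10: sp3
C11: sp3
C4 → 1 sp carbon.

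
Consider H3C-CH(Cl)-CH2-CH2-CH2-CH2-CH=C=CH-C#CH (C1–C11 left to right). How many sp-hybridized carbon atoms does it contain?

C1: sp3
C2: sp3
C3: sp3
C4: sp3
C5: sp3
C6: sp3
C7: sp2
C8: sp ✓
C9: sp2
C10: sp ✓
C11: sp ✓
C8, C10, C11 → 3 sp carbons.

3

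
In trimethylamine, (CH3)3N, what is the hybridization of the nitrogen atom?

sp³

The nitrogen atom: 3 σ bonds and 1 lone pair; 4 regions of electron density → sp3.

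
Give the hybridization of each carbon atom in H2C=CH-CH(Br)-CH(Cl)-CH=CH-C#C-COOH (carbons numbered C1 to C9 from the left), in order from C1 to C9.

C1 (3 σ bonds, plus one π bond) has steric number 3: sp2.
C2: 3 σ bonds, plus one π bond; 3 regions of electron density → sp2.
C3: 4 σ bonds — 4 electron domains, sp3.
C4 has 4 σ bonds: steric number 4 → sp3.
C5: 3 σ bonds, plus one π bond — 3 electron domains, sp2.
C6 is sp2: 3 σ bonds, plus one π bond, 3 electron-density regions.
C7: 2 σ bonds, plus two π bonds — 2 electron domains, sp.
C8 is sp: 2 σ bonds, plus two π bonds, 2 electron-density regions.
C9 carries 3 σ bonds, plus one π bond, giving a steric number of 3, so it is sp2.

C1 sp2, C2 sp2, C3 sp3, C4 sp3, C5 sp2, C6 sp2, C7 sp, C8 sp, C9 sp2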